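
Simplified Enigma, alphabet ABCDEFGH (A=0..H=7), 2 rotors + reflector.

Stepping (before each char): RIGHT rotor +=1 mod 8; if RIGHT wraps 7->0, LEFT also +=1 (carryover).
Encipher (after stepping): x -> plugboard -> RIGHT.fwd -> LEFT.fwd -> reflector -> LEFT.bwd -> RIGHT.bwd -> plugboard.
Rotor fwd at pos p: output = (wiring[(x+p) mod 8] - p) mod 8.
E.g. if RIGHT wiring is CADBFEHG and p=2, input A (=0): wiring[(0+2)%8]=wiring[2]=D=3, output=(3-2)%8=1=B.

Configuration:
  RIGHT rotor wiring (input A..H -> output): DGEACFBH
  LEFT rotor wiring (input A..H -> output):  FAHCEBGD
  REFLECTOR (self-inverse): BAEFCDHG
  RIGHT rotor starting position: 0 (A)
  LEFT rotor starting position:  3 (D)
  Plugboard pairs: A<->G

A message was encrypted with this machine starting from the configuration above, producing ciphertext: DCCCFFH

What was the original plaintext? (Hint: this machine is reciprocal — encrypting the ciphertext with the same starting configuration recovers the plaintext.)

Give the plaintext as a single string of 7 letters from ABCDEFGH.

Char 1 ('D'): step: R->1, L=3; D->plug->D->R->B->L->B->refl->A->L'->E->R'->E->plug->E
Char 2 ('C'): step: R->2, L=3; C->plug->C->R->A->L->H->refl->G->L'->C->R'->A->plug->G
Char 3 ('C'): step: R->3, L=3; C->plug->C->R->C->L->G->refl->H->L'->A->R'->F->plug->F
Char 4 ('C'): step: R->4, L=3; C->plug->C->R->F->L->C->refl->E->L'->H->R'->E->plug->E
Char 5 ('F'): step: R->5, L=3; F->plug->F->R->H->L->E->refl->C->L'->F->R'->H->plug->H
Char 6 ('F'): step: R->6, L=3; F->plug->F->R->C->L->G->refl->H->L'->A->R'->D->plug->D
Char 7 ('H'): step: R->7, L=3; H->plug->H->R->C->L->G->refl->H->L'->A->R'->A->plug->G

Answer: EGFEHDG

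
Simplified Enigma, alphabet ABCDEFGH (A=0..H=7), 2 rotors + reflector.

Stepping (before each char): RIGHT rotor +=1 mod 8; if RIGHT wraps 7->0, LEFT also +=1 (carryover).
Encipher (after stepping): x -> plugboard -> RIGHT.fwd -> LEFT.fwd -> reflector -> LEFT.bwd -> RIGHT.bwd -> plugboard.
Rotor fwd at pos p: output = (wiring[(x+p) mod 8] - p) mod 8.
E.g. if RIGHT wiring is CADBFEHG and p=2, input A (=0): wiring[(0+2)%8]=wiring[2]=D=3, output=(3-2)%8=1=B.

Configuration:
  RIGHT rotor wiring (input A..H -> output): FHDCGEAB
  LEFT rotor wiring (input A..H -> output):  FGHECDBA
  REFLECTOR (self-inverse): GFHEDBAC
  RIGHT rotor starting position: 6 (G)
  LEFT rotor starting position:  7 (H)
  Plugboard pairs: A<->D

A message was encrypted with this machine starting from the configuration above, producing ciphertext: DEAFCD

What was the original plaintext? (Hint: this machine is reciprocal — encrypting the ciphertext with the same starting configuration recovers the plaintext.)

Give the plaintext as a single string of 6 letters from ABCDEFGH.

Char 1 ('D'): step: R->7, L=7; D->plug->A->R->C->L->H->refl->C->L'->H->R'->F->plug->F
Char 2 ('E'): step: R->0, L->0 (L advanced); E->plug->E->R->G->L->B->refl->F->L'->A->R'->G->plug->G
Char 3 ('A'): step: R->1, L=0; A->plug->D->R->F->L->D->refl->E->L'->D->R'->E->plug->E
Char 4 ('F'): step: R->2, L=0; F->plug->F->R->H->L->A->refl->G->L'->B->R'->A->plug->D
Char 5 ('C'): step: R->3, L=0; C->plug->C->R->B->L->G->refl->A->L'->H->R'->A->plug->D
Char 6 ('D'): step: R->4, L=0; D->plug->A->R->C->L->H->refl->C->L'->E->R'->C->plug->C

Answer: FGEDDC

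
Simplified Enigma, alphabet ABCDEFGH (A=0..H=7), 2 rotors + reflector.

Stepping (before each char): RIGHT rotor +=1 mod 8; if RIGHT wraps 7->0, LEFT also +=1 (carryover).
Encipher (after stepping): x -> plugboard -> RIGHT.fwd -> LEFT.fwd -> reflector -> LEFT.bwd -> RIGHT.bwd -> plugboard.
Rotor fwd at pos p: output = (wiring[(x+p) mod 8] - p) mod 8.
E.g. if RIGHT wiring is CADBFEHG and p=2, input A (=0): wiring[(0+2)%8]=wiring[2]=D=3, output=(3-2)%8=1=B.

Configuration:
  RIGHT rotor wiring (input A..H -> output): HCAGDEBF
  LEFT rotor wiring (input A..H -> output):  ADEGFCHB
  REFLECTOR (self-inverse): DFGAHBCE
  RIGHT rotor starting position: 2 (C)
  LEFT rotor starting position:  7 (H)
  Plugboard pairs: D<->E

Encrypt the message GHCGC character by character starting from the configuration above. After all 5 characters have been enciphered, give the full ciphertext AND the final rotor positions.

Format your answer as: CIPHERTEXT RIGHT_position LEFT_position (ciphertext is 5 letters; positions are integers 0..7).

Answer: EGDFE 7 7

Derivation:
Char 1 ('G'): step: R->3, L=7; G->plug->G->R->H->L->A->refl->D->L'->G->R'->D->plug->E
Char 2 ('H'): step: R->4, L=7; H->plug->H->R->C->L->E->refl->H->L'->E->R'->G->plug->G
Char 3 ('C'): step: R->5, L=7; C->plug->C->R->A->L->C->refl->G->L'->F->R'->E->plug->D
Char 4 ('G'): step: R->6, L=7; G->plug->G->R->F->L->G->refl->C->L'->A->R'->F->plug->F
Char 5 ('C'): step: R->7, L=7; C->plug->C->R->D->L->F->refl->B->L'->B->R'->D->plug->E
Final: ciphertext=EGDFE, RIGHT=7, LEFT=7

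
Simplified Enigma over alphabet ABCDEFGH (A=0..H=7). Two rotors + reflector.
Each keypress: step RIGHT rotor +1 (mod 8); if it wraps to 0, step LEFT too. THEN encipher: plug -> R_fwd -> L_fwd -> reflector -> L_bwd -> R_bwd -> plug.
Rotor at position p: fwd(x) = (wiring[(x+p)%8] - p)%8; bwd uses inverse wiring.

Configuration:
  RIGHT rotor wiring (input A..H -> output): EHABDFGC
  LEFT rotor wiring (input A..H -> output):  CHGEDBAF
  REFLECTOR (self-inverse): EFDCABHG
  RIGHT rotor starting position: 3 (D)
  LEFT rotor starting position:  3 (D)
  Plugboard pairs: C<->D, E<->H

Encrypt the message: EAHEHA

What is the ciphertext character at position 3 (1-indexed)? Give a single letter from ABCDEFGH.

Char 1 ('E'): step: R->4, L=3; E->plug->H->R->F->L->H->refl->G->L'->C->R'->C->plug->D
Char 2 ('A'): step: R->5, L=3; A->plug->A->R->A->L->B->refl->F->L'->D->R'->F->plug->F
Char 3 ('H'): step: R->6, L=3; H->plug->E->R->C->L->G->refl->H->L'->F->R'->G->plug->G

G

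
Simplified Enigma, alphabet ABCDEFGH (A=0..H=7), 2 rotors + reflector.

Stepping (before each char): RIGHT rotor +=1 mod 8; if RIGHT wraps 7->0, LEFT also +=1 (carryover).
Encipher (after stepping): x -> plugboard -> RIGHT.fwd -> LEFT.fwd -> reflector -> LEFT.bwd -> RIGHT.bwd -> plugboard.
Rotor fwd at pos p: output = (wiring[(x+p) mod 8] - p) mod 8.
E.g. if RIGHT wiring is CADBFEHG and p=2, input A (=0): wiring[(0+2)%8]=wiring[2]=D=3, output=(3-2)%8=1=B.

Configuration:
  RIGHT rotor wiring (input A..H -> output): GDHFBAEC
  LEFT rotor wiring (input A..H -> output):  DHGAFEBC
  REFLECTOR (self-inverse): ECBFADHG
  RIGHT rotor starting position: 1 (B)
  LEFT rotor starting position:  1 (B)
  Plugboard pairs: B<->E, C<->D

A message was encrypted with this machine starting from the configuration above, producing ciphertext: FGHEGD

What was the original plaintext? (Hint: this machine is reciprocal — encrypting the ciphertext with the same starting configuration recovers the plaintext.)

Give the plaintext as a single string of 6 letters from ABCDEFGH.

Char 1 ('F'): step: R->2, L=1; F->plug->F->R->A->L->G->refl->H->L'->C->R'->E->plug->B
Char 2 ('G'): step: R->3, L=1; G->plug->G->R->A->L->G->refl->H->L'->C->R'->A->plug->A
Char 3 ('H'): step: R->4, L=1; H->plug->H->R->B->L->F->refl->D->L'->E->R'->B->plug->E
Char 4 ('E'): step: R->5, L=1; E->plug->B->R->H->L->C->refl->B->L'->G->R'->E->plug->B
Char 5 ('G'): step: R->6, L=1; G->plug->G->R->D->L->E->refl->A->L'->F->R'->D->plug->C
Char 6 ('D'): step: R->7, L=1; D->plug->C->R->E->L->D->refl->F->L'->B->R'->G->plug->G

Answer: BAEBCG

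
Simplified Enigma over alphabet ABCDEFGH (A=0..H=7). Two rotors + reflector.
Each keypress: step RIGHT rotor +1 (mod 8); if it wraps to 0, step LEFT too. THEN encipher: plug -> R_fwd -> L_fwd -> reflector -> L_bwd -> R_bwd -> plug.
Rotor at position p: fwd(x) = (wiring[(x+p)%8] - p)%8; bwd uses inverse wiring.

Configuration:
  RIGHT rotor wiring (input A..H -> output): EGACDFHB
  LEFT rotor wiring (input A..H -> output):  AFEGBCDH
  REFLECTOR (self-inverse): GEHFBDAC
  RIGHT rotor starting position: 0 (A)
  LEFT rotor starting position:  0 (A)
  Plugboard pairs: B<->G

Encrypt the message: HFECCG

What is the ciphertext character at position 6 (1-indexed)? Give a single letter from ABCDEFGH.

Char 1 ('H'): step: R->1, L=0; H->plug->H->R->D->L->G->refl->A->L'->A->R'->G->plug->B
Char 2 ('F'): step: R->2, L=0; F->plug->F->R->H->L->H->refl->C->L'->F->R'->E->plug->E
Char 3 ('E'): step: R->3, L=0; E->plug->E->R->G->L->D->refl->F->L'->B->R'->F->plug->F
Char 4 ('C'): step: R->4, L=0; C->plug->C->R->D->L->G->refl->A->L'->A->R'->E->plug->E
Char 5 ('C'): step: R->5, L=0; C->plug->C->R->E->L->B->refl->E->L'->C->R'->B->plug->G
Char 6 ('G'): step: R->6, L=0; G->plug->B->R->D->L->G->refl->A->L'->A->R'->D->plug->D

D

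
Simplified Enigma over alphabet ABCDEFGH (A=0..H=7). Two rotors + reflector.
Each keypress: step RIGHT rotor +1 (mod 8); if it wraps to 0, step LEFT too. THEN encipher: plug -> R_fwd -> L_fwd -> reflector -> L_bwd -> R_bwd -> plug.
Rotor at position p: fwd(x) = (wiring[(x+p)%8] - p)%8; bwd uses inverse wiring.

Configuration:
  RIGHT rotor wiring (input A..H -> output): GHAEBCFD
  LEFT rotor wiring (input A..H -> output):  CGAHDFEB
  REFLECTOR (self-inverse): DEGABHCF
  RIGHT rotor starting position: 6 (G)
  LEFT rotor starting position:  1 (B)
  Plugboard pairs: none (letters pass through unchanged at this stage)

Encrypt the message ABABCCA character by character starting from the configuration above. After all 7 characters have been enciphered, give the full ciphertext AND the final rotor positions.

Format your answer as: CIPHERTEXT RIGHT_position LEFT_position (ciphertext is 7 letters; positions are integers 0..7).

Char 1 ('A'): step: R->7, L=1; A->plug->A->R->E->L->E->refl->B->L'->H->R'->B->plug->B
Char 2 ('B'): step: R->0, L->2 (L advanced); B->plug->B->R->H->L->E->refl->B->L'->C->R'->F->plug->F
Char 3 ('A'): step: R->1, L=2; A->plug->A->R->G->L->A->refl->D->L'->D->R'->C->plug->C
Char 4 ('B'): step: R->2, L=2; B->plug->B->R->C->L->B->refl->E->L'->H->R'->C->plug->C
Char 5 ('C'): step: R->3, L=2; C->plug->C->R->H->L->E->refl->B->L'->C->R'->D->plug->D
Char 6 ('C'): step: R->4, L=2; C->plug->C->R->B->L->F->refl->H->L'->F->R'->A->plug->A
Char 7 ('A'): step: R->5, L=2; A->plug->A->R->F->L->H->refl->F->L'->B->R'->D->plug->D
Final: ciphertext=BFCCDAD, RIGHT=5, LEFT=2

Answer: BFCCDAD 5 2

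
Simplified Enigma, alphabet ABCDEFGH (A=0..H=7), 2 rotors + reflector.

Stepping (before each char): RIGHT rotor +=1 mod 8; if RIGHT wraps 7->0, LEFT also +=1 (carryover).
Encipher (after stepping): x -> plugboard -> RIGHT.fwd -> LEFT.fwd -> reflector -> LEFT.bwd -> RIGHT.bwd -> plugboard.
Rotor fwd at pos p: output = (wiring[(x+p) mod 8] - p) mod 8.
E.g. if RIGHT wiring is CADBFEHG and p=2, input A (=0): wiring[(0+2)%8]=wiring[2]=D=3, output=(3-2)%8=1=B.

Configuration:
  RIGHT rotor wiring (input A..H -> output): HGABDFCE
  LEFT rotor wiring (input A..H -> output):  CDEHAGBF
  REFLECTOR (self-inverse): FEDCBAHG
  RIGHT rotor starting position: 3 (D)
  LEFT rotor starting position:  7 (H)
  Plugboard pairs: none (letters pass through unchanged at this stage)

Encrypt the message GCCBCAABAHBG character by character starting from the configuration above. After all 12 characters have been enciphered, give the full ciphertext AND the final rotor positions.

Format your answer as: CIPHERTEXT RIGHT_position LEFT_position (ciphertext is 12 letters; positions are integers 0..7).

Char 1 ('G'): step: R->4, L=7; G->plug->G->R->E->L->A->refl->F->L'->D->R'->E->plug->E
Char 2 ('C'): step: R->5, L=7; C->plug->C->R->H->L->C->refl->D->L'->B->R'->E->plug->E
Char 3 ('C'): step: R->6, L=7; C->plug->C->R->B->L->D->refl->C->L'->H->R'->H->plug->H
Char 4 ('B'): step: R->7, L=7; B->plug->B->R->A->L->G->refl->H->L'->G->R'->G->plug->G
Char 5 ('C'): step: R->0, L->0 (L advanced); C->plug->C->R->A->L->C->refl->D->L'->B->R'->D->plug->D
Char 6 ('A'): step: R->1, L=0; A->plug->A->R->F->L->G->refl->H->L'->D->R'->G->plug->G
Char 7 ('A'): step: R->2, L=0; A->plug->A->R->G->L->B->refl->E->L'->C->R'->F->plug->F
Char 8 ('B'): step: R->3, L=0; B->plug->B->R->A->L->C->refl->D->L'->B->R'->E->plug->E
Char 9 ('A'): step: R->4, L=0; A->plug->A->R->H->L->F->refl->A->L'->E->R'->G->plug->G
Char 10 ('H'): step: R->5, L=0; H->plug->H->R->G->L->B->refl->E->L'->C->R'->D->plug->D
Char 11 ('B'): step: R->6, L=0; B->plug->B->R->G->L->B->refl->E->L'->C->R'->E->plug->E
Char 12 ('G'): step: R->7, L=0; G->plug->G->R->G->L->B->refl->E->L'->C->R'->E->plug->E
Final: ciphertext=EEHGDGFEGDEE, RIGHT=7, LEFT=0

Answer: EEHGDGFEGDEE 7 0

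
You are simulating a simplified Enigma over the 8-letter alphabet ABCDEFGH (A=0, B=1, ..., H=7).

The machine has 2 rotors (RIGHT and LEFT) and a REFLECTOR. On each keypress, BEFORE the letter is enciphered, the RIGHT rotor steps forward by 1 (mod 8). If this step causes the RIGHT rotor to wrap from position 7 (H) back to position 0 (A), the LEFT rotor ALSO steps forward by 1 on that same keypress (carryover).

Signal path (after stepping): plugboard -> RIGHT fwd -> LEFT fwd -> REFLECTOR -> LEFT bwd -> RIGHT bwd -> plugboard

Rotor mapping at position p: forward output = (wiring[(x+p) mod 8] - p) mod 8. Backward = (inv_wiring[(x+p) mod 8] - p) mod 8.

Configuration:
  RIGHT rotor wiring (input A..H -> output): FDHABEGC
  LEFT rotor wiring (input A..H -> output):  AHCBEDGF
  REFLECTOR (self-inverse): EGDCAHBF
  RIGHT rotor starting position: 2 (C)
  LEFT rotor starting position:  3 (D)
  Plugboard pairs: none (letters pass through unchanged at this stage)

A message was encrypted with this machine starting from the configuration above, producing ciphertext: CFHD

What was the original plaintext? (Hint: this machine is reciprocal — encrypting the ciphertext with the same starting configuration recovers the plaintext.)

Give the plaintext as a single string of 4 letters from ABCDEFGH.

Char 1 ('C'): step: R->3, L=3; C->plug->C->R->B->L->B->refl->G->L'->A->R'->G->plug->G
Char 2 ('F'): step: R->4, L=3; F->plug->F->R->H->L->H->refl->F->L'->F->R'->A->plug->A
Char 3 ('H'): step: R->5, L=3; H->plug->H->R->E->L->C->refl->D->L'->D->R'->G->plug->G
Char 4 ('D'): step: R->6, L=3; D->plug->D->R->F->L->F->refl->H->L'->H->R'->C->plug->C

Answer: GAGC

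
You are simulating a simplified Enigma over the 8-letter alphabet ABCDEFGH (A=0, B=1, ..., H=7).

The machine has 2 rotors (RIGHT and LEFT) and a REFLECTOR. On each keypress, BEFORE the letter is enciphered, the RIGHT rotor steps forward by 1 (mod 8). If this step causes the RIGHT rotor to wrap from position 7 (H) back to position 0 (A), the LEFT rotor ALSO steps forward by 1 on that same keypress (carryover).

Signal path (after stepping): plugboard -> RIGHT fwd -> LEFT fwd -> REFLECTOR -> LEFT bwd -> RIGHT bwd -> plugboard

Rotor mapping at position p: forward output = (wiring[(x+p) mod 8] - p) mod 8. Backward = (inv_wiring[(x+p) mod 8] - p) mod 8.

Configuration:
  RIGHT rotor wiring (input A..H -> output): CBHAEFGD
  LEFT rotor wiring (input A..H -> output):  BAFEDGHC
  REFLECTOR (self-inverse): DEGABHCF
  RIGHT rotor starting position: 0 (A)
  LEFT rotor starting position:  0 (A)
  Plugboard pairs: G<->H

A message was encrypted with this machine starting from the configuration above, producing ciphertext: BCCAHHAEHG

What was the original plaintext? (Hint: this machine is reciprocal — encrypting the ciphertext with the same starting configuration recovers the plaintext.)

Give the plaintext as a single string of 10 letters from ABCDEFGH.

Answer: HBHHAFEDCC

Derivation:
Char 1 ('B'): step: R->1, L=0; B->plug->B->R->G->L->H->refl->F->L'->C->R'->G->plug->H
Char 2 ('C'): step: R->2, L=0; C->plug->C->R->C->L->F->refl->H->L'->G->R'->B->plug->B
Char 3 ('C'): step: R->3, L=0; C->plug->C->R->C->L->F->refl->H->L'->G->R'->G->plug->H
Char 4 ('A'): step: R->4, L=0; A->plug->A->R->A->L->B->refl->E->L'->D->R'->G->plug->H
Char 5 ('H'): step: R->5, L=0; H->plug->G->R->D->L->E->refl->B->L'->A->R'->A->plug->A
Char 6 ('H'): step: R->6, L=0; H->plug->G->R->G->L->H->refl->F->L'->C->R'->F->plug->F
Char 7 ('A'): step: R->7, L=0; A->plug->A->R->E->L->D->refl->A->L'->B->R'->E->plug->E
Char 8 ('E'): step: R->0, L->1 (L advanced); E->plug->E->R->E->L->F->refl->H->L'->A->R'->D->plug->D
Char 9 ('H'): step: R->1, L=1; H->plug->G->R->C->L->D->refl->A->L'->H->R'->C->plug->C
Char 10 ('G'): step: R->2, L=1; G->plug->H->R->H->L->A->refl->D->L'->C->R'->C->plug->C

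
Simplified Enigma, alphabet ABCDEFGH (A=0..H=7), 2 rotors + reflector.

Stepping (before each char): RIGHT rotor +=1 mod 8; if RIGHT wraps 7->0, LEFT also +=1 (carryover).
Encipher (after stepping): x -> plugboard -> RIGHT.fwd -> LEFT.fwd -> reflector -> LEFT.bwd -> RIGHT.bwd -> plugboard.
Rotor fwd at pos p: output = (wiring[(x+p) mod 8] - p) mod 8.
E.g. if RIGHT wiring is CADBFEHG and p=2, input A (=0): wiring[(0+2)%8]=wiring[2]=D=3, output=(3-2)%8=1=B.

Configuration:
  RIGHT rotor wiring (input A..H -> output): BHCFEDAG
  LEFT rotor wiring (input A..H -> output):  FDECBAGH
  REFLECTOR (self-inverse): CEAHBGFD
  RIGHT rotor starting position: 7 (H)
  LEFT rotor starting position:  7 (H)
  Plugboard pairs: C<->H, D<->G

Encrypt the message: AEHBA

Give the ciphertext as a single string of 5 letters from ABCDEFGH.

Answer: BHFCD

Derivation:
Char 1 ('A'): step: R->0, L->0 (L advanced); A->plug->A->R->B->L->D->refl->H->L'->H->R'->B->plug->B
Char 2 ('E'): step: R->1, L=0; E->plug->E->R->C->L->E->refl->B->L'->E->R'->C->plug->H
Char 3 ('H'): step: R->2, L=0; H->plug->C->R->C->L->E->refl->B->L'->E->R'->F->plug->F
Char 4 ('B'): step: R->3, L=0; B->plug->B->R->B->L->D->refl->H->L'->H->R'->H->plug->C
Char 5 ('A'): step: R->4, L=0; A->plug->A->R->A->L->F->refl->G->L'->G->R'->G->plug->D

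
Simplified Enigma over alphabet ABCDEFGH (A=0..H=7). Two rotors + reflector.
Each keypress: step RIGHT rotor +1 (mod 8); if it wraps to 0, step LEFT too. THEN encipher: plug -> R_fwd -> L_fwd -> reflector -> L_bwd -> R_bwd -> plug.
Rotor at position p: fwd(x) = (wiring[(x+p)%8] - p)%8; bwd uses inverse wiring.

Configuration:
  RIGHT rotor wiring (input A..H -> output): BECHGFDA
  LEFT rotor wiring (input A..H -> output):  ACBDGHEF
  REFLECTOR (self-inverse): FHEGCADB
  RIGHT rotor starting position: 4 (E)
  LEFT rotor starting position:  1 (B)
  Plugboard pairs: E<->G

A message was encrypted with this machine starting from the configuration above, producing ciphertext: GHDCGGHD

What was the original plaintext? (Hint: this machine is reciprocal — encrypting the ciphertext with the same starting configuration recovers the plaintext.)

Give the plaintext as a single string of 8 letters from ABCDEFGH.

Char 1 ('G'): step: R->5, L=1; G->plug->E->R->H->L->H->refl->B->L'->A->R'->A->plug->A
Char 2 ('H'): step: R->6, L=1; H->plug->H->R->H->L->H->refl->B->L'->A->R'->G->plug->E
Char 3 ('D'): step: R->7, L=1; D->plug->D->R->D->L->F->refl->A->L'->B->R'->A->plug->A
Char 4 ('C'): step: R->0, L->2 (L advanced); C->plug->C->R->C->L->E->refl->C->L'->E->R'->B->plug->B
Char 5 ('G'): step: R->1, L=2; G->plug->E->R->E->L->C->refl->E->L'->C->R'->F->plug->F
Char 6 ('G'): step: R->2, L=2; G->plug->E->R->B->L->B->refl->H->L'->A->R'->A->plug->A
Char 7 ('H'): step: R->3, L=2; H->plug->H->R->H->L->A->refl->F->L'->D->R'->B->plug->B
Char 8 ('D'): step: R->4, L=2; D->plug->D->R->E->L->C->refl->E->L'->C->R'->A->plug->A

Answer: AEABFABA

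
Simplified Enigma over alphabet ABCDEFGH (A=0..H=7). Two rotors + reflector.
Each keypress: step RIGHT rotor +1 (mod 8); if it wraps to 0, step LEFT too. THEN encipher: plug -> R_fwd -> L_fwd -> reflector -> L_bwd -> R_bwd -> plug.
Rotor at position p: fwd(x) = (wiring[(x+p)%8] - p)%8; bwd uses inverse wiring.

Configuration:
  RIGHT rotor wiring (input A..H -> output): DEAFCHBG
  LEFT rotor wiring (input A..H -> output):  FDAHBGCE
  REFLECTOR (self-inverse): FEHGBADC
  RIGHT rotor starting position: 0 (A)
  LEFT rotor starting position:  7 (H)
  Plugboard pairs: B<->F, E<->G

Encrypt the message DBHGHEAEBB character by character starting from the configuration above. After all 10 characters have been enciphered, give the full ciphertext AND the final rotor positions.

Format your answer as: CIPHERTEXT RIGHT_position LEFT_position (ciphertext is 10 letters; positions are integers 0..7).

Char 1 ('D'): step: R->1, L=7; D->plug->D->R->B->L->G->refl->D->L'->H->R'->B->plug->F
Char 2 ('B'): step: R->2, L=7; B->plug->F->R->E->L->A->refl->F->L'->A->R'->C->plug->C
Char 3 ('H'): step: R->3, L=7; H->plug->H->R->F->L->C->refl->H->L'->G->R'->D->plug->D
Char 4 ('G'): step: R->4, L=7; G->plug->E->R->H->L->D->refl->G->L'->B->R'->H->plug->H
Char 5 ('H'): step: R->5, L=7; H->plug->H->R->F->L->C->refl->H->L'->G->R'->D->plug->D
Char 6 ('E'): step: R->6, L=7; E->plug->G->R->E->L->A->refl->F->L'->A->R'->B->plug->F
Char 7 ('A'): step: R->7, L=7; A->plug->A->R->H->L->D->refl->G->L'->B->R'->D->plug->D
Char 8 ('E'): step: R->0, L->0 (L advanced); E->plug->G->R->B->L->D->refl->G->L'->F->R'->D->plug->D
Char 9 ('B'): step: R->1, L=0; B->plug->F->R->A->L->F->refl->A->L'->C->R'->H->plug->H
Char 10 ('B'): step: R->2, L=0; B->plug->F->R->E->L->B->refl->E->L'->H->R'->E->plug->G
Final: ciphertext=FCDHDFDDHG, RIGHT=2, LEFT=0

Answer: FCDHDFDDHG 2 0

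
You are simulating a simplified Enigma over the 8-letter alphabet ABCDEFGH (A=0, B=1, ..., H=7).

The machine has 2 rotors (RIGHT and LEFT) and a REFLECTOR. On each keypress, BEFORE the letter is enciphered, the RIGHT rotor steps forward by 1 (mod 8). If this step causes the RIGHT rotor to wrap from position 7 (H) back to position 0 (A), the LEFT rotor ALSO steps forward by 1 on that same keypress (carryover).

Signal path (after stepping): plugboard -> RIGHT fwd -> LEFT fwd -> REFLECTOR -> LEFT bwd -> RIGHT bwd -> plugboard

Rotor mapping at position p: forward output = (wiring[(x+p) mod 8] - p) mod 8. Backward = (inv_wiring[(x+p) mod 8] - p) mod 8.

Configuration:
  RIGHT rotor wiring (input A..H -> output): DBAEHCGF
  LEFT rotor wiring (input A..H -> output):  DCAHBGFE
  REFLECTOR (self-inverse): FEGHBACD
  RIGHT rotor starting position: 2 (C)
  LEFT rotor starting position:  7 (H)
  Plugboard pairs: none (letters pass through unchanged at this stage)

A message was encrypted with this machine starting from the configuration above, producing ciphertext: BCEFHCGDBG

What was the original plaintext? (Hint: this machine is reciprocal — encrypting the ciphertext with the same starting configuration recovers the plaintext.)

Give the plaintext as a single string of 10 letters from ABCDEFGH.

Answer: FBCEEABFCE

Derivation:
Char 1 ('B'): step: R->3, L=7; B->plug->B->R->E->L->A->refl->F->L'->A->R'->F->plug->F
Char 2 ('C'): step: R->4, L=7; C->plug->C->R->C->L->D->refl->H->L'->G->R'->B->plug->B
Char 3 ('E'): step: R->5, L=7; E->plug->E->R->E->L->A->refl->F->L'->A->R'->C->plug->C
Char 4 ('F'): step: R->6, L=7; F->plug->F->R->G->L->H->refl->D->L'->C->R'->E->plug->E
Char 5 ('H'): step: R->7, L=7; H->plug->H->R->H->L->G->refl->C->L'->F->R'->E->plug->E
Char 6 ('C'): step: R->0, L->0 (L advanced); C->plug->C->R->A->L->D->refl->H->L'->D->R'->A->plug->A
Char 7 ('G'): step: R->1, L=0; G->plug->G->R->E->L->B->refl->E->L'->H->R'->B->plug->B
Char 8 ('D'): step: R->2, L=0; D->plug->D->R->A->L->D->refl->H->L'->D->R'->F->plug->F
Char 9 ('B'): step: R->3, L=0; B->plug->B->R->E->L->B->refl->E->L'->H->R'->C->plug->C
Char 10 ('G'): step: R->4, L=0; G->plug->G->R->E->L->B->refl->E->L'->H->R'->E->plug->E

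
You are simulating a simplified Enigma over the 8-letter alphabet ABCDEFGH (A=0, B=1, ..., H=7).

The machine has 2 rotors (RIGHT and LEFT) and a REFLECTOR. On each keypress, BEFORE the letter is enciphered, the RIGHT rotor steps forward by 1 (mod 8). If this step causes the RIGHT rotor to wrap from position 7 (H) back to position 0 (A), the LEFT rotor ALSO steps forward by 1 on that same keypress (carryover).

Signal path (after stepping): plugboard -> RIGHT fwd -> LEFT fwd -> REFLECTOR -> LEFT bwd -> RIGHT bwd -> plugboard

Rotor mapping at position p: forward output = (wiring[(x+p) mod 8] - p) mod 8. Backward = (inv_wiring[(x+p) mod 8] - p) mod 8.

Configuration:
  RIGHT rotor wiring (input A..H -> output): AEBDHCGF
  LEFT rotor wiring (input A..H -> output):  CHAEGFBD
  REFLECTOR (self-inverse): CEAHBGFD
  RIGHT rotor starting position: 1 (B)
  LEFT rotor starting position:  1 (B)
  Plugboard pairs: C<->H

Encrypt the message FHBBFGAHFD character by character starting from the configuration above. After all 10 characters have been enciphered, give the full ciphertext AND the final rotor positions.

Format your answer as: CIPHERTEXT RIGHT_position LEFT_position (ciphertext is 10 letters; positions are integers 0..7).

Answer: DBGCDFEFEB 3 2

Derivation:
Char 1 ('F'): step: R->2, L=1; F->plug->F->R->D->L->F->refl->G->L'->A->R'->D->plug->D
Char 2 ('H'): step: R->3, L=1; H->plug->C->R->H->L->B->refl->E->L'->E->R'->B->plug->B
Char 3 ('B'): step: R->4, L=1; B->plug->B->R->G->L->C->refl->A->L'->F->R'->G->plug->G
Char 4 ('B'): step: R->5, L=1; B->plug->B->R->B->L->H->refl->D->L'->C->R'->H->plug->C
Char 5 ('F'): step: R->6, L=1; F->plug->F->R->F->L->A->refl->C->L'->G->R'->D->plug->D
Char 6 ('G'): step: R->7, L=1; G->plug->G->R->D->L->F->refl->G->L'->A->R'->F->plug->F
Char 7 ('A'): step: R->0, L->2 (L advanced); A->plug->A->R->A->L->G->refl->F->L'->H->R'->E->plug->E
Char 8 ('H'): step: R->1, L=2; H->plug->C->R->C->L->E->refl->B->L'->F->R'->F->plug->F
Char 9 ('F'): step: R->2, L=2; F->plug->F->R->D->L->D->refl->H->L'->E->R'->E->plug->E
Char 10 ('D'): step: R->3, L=2; D->plug->D->R->D->L->D->refl->H->L'->E->R'->B->plug->B
Final: ciphertext=DBGCDFEFEB, RIGHT=3, LEFT=2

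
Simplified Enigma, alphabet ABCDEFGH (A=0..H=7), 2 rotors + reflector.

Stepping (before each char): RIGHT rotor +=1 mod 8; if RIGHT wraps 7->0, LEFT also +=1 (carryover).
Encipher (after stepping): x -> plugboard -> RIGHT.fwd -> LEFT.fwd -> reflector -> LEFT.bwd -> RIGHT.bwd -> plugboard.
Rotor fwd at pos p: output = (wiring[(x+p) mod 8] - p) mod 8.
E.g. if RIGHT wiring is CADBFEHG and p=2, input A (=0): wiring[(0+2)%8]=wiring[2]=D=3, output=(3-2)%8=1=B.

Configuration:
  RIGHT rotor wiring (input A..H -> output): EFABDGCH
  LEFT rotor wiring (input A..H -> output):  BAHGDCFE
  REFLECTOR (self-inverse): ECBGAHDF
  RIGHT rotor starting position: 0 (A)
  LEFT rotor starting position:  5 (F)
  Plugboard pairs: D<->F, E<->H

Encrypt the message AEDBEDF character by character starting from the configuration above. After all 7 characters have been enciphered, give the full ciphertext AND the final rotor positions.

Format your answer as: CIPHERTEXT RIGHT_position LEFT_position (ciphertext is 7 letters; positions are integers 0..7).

Answer: BCCHBBE 7 5

Derivation:
Char 1 ('A'): step: R->1, L=5; A->plug->A->R->E->L->D->refl->G->L'->H->R'->B->plug->B
Char 2 ('E'): step: R->2, L=5; E->plug->H->R->D->L->E->refl->A->L'->B->R'->C->plug->C
Char 3 ('D'): step: R->3, L=5; D->plug->F->R->B->L->A->refl->E->L'->D->R'->C->plug->C
Char 4 ('B'): step: R->4, L=5; B->plug->B->R->C->L->H->refl->F->L'->A->R'->E->plug->H
Char 5 ('E'): step: R->5, L=5; E->plug->H->R->G->L->B->refl->C->L'->F->R'->B->plug->B
Char 6 ('D'): step: R->6, L=5; D->plug->F->R->D->L->E->refl->A->L'->B->R'->B->plug->B
Char 7 ('F'): step: R->7, L=5; F->plug->D->R->B->L->A->refl->E->L'->D->R'->H->plug->E
Final: ciphertext=BCCHBBE, RIGHT=7, LEFT=5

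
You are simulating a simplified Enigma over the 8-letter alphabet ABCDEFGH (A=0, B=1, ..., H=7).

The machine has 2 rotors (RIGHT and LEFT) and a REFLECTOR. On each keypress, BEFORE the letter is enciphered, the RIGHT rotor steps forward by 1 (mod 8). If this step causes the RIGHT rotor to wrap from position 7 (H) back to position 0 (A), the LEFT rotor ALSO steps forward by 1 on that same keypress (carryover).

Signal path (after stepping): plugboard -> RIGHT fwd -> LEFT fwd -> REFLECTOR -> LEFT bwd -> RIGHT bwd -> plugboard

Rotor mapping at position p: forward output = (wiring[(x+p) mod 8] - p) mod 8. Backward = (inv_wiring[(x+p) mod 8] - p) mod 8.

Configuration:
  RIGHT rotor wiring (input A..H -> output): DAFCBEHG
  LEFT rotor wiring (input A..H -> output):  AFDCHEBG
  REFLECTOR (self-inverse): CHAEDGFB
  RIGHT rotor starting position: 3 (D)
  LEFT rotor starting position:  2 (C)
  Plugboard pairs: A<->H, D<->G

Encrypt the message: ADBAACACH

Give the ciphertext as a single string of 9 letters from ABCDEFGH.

Answer: GHFBDBCGC

Derivation:
Char 1 ('A'): step: R->4, L=2; A->plug->H->R->G->L->G->refl->F->L'->C->R'->D->plug->G
Char 2 ('D'): step: R->5, L=2; D->plug->G->R->F->L->E->refl->D->L'->H->R'->A->plug->H
Char 3 ('B'): step: R->6, L=2; B->plug->B->R->A->L->B->refl->H->L'->E->R'->F->plug->F
Char 4 ('A'): step: R->7, L=2; A->plug->H->R->A->L->B->refl->H->L'->E->R'->B->plug->B
Char 5 ('A'): step: R->0, L->3 (L advanced); A->plug->H->R->G->L->C->refl->A->L'->H->R'->G->plug->D
Char 6 ('C'): step: R->1, L=3; C->plug->C->R->B->L->E->refl->D->L'->E->R'->B->plug->B
Char 7 ('A'): step: R->2, L=3; A->plug->H->R->G->L->C->refl->A->L'->H->R'->C->plug->C
Char 8 ('C'): step: R->3, L=3; C->plug->C->R->B->L->E->refl->D->L'->E->R'->D->plug->G
Char 9 ('H'): step: R->4, L=3; H->plug->A->R->F->L->F->refl->G->L'->D->R'->C->plug->C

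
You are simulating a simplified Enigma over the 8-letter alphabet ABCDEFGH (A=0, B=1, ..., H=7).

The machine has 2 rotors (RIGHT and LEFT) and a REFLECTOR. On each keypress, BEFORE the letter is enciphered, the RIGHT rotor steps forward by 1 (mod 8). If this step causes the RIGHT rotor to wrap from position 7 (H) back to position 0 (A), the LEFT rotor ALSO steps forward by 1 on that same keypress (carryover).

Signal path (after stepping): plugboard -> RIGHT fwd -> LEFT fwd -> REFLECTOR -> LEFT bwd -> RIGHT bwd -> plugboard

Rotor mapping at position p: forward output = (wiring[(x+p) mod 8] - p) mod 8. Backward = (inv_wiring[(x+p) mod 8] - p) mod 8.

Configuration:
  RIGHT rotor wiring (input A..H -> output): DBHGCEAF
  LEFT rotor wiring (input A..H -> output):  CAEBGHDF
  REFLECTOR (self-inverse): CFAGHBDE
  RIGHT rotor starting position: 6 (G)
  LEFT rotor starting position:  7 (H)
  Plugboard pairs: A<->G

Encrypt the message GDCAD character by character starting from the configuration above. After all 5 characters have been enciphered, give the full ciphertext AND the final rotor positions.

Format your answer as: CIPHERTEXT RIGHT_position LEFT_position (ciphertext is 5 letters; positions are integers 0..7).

Char 1 ('G'): step: R->7, L=7; G->plug->A->R->G->L->A->refl->C->L'->E->R'->B->plug->B
Char 2 ('D'): step: R->0, L->0 (L advanced); D->plug->D->R->G->L->D->refl->G->L'->E->R'->F->plug->F
Char 3 ('C'): step: R->1, L=0; C->plug->C->R->F->L->H->refl->E->L'->C->R'->H->plug->H
Char 4 ('A'): step: R->2, L=0; A->plug->G->R->B->L->A->refl->C->L'->A->R'->C->plug->C
Char 5 ('D'): step: R->3, L=0; D->plug->D->R->F->L->H->refl->E->L'->C->R'->E->plug->E
Final: ciphertext=BFHCE, RIGHT=3, LEFT=0

Answer: BFHCE 3 0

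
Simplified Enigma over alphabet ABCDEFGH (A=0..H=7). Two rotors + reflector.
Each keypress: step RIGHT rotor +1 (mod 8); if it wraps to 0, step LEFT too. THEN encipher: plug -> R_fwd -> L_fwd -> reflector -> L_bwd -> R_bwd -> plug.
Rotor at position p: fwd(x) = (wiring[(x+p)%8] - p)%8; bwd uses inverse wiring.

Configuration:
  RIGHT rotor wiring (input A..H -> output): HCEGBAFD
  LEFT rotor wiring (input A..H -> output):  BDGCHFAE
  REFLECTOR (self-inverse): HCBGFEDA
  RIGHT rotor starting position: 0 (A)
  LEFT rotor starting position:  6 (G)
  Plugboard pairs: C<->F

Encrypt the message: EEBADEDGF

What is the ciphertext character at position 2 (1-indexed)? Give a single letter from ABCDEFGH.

Char 1 ('E'): step: R->1, L=6; E->plug->E->R->H->L->H->refl->A->L'->E->R'->F->plug->C
Char 2 ('E'): step: R->2, L=6; E->plug->E->R->D->L->F->refl->E->L'->F->R'->G->plug->G

G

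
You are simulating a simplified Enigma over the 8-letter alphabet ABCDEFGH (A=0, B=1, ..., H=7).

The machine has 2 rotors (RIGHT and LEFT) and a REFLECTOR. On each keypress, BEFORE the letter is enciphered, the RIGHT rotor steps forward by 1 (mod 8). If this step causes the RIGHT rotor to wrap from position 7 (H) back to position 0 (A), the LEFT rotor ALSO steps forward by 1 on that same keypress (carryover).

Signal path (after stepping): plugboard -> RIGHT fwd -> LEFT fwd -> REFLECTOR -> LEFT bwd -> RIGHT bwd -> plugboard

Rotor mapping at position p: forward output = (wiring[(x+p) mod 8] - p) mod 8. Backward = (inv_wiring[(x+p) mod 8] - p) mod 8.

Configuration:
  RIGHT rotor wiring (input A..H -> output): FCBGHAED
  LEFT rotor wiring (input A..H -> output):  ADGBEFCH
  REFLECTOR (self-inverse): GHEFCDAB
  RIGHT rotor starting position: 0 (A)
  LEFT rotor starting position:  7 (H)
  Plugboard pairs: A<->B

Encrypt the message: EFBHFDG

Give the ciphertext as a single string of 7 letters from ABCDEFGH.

Answer: CGDAHHC

Derivation:
Char 1 ('E'): step: R->1, L=7; E->plug->E->R->H->L->D->refl->F->L'->F->R'->C->plug->C
Char 2 ('F'): step: R->2, L=7; F->plug->F->R->B->L->B->refl->H->L'->D->R'->G->plug->G
Char 3 ('B'): step: R->3, L=7; B->plug->A->R->D->L->H->refl->B->L'->B->R'->D->plug->D
Char 4 ('H'): step: R->4, L=7; H->plug->H->R->C->L->E->refl->C->L'->E->R'->B->plug->A
Char 5 ('F'): step: R->5, L=7; F->plug->F->R->E->L->C->refl->E->L'->C->R'->H->plug->H
Char 6 ('D'): step: R->6, L=7; D->plug->D->R->E->L->C->refl->E->L'->C->R'->H->plug->H
Char 7 ('G'): step: R->7, L=7; G->plug->G->R->B->L->B->refl->H->L'->D->R'->C->plug->C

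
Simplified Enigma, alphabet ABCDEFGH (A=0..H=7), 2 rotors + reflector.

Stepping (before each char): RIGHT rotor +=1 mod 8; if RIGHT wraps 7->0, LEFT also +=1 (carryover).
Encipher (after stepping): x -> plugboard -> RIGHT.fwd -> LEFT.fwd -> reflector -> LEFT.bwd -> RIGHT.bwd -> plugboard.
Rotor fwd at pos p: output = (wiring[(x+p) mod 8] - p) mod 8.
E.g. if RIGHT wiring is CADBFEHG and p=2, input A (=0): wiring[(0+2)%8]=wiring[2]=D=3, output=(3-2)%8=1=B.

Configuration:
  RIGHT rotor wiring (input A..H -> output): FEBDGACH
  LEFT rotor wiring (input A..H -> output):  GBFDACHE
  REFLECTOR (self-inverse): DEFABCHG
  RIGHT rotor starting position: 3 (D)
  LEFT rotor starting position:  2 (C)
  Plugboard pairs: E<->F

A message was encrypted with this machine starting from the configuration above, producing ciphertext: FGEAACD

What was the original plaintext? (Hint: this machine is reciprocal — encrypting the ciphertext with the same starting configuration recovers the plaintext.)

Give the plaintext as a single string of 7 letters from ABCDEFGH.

Char 1 ('F'): step: R->4, L=2; F->plug->E->R->B->L->B->refl->E->L'->G->R'->C->plug->C
Char 2 ('G'): step: R->5, L=2; G->plug->G->R->G->L->E->refl->B->L'->B->R'->H->plug->H
Char 3 ('E'): step: R->6, L=2; E->plug->F->R->F->L->C->refl->F->L'->E->R'->A->plug->A
Char 4 ('A'): step: R->7, L=2; A->plug->A->R->A->L->D->refl->A->L'->D->R'->H->plug->H
Char 5 ('A'): step: R->0, L->3 (L advanced); A->plug->A->R->F->L->D->refl->A->L'->A->R'->F->plug->E
Char 6 ('C'): step: R->1, L=3; C->plug->C->R->C->L->H->refl->G->L'->G->R'->G->plug->G
Char 7 ('D'): step: R->2, L=3; D->plug->D->R->G->L->G->refl->H->L'->C->R'->H->plug->H

Answer: CHAHEGH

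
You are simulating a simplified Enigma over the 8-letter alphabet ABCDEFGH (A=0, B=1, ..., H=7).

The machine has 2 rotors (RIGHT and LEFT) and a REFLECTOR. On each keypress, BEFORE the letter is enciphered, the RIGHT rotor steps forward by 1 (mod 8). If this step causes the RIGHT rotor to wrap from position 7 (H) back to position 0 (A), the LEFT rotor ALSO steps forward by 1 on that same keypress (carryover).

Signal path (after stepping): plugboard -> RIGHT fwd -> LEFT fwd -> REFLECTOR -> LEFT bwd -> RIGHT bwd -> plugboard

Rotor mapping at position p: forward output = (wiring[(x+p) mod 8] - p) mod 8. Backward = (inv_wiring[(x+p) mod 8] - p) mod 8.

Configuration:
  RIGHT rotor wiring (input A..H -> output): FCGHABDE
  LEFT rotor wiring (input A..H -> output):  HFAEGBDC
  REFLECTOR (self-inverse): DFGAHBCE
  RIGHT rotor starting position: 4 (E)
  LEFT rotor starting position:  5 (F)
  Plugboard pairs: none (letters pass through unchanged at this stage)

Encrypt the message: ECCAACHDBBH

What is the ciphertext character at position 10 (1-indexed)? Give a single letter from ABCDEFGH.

Char 1 ('E'): step: R->5, L=5; E->plug->E->R->F->L->D->refl->A->L'->E->R'->A->plug->A
Char 2 ('C'): step: R->6, L=5; C->plug->C->R->H->L->B->refl->F->L'->C->R'->G->plug->G
Char 3 ('C'): step: R->7, L=5; C->plug->C->R->D->L->C->refl->G->L'->B->R'->F->plug->F
Char 4 ('A'): step: R->0, L->6 (L advanced); A->plug->A->R->F->L->G->refl->C->L'->E->R'->H->plug->H
Char 5 ('A'): step: R->1, L=6; A->plug->A->R->B->L->E->refl->H->L'->D->R'->G->plug->G
Char 6 ('C'): step: R->2, L=6; C->plug->C->R->G->L->A->refl->D->L'->H->R'->D->plug->D
Char 7 ('H'): step: R->3, L=6; H->plug->H->R->D->L->H->refl->E->L'->B->R'->E->plug->E
Char 8 ('D'): step: R->4, L=6; D->plug->D->R->A->L->F->refl->B->L'->C->R'->G->plug->G
Char 9 ('B'): step: R->5, L=6; B->plug->B->R->G->L->A->refl->D->L'->H->R'->C->plug->C
Char 10 ('B'): step: R->6, L=6; B->plug->B->R->G->L->A->refl->D->L'->H->R'->C->plug->C

C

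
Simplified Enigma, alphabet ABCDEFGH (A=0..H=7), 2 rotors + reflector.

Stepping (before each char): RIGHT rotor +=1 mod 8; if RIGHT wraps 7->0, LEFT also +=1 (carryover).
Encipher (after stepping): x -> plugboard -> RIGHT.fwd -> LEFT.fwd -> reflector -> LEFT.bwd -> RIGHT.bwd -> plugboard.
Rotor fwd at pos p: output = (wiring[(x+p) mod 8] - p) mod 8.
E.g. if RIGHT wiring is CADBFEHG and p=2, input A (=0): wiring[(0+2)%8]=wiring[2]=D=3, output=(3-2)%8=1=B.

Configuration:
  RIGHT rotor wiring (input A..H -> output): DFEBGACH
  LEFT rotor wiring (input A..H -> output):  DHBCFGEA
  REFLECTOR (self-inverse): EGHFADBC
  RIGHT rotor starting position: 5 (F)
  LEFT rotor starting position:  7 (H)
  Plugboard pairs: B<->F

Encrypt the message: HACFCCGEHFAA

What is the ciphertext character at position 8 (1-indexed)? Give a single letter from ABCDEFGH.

Char 1 ('H'): step: R->6, L=7; H->plug->H->R->C->L->A->refl->E->L'->B->R'->B->plug->F
Char 2 ('A'): step: R->7, L=7; A->plug->A->R->A->L->B->refl->G->L'->F->R'->D->plug->D
Char 3 ('C'): step: R->0, L->0 (L advanced); C->plug->C->R->E->L->F->refl->D->L'->A->R'->F->plug->B
Char 4 ('F'): step: R->1, L=0; F->plug->B->R->D->L->C->refl->H->L'->B->R'->F->plug->B
Char 5 ('C'): step: R->2, L=0; C->plug->C->R->E->L->F->refl->D->L'->A->R'->E->plug->E
Char 6 ('C'): step: R->3, L=0; C->plug->C->R->F->L->G->refl->B->L'->C->R'->G->plug->G
Char 7 ('G'): step: R->4, L=0; G->plug->G->R->A->L->D->refl->F->L'->E->R'->B->plug->F
Char 8 ('E'): step: R->5, L=0; E->plug->E->R->A->L->D->refl->F->L'->E->R'->G->plug->G

G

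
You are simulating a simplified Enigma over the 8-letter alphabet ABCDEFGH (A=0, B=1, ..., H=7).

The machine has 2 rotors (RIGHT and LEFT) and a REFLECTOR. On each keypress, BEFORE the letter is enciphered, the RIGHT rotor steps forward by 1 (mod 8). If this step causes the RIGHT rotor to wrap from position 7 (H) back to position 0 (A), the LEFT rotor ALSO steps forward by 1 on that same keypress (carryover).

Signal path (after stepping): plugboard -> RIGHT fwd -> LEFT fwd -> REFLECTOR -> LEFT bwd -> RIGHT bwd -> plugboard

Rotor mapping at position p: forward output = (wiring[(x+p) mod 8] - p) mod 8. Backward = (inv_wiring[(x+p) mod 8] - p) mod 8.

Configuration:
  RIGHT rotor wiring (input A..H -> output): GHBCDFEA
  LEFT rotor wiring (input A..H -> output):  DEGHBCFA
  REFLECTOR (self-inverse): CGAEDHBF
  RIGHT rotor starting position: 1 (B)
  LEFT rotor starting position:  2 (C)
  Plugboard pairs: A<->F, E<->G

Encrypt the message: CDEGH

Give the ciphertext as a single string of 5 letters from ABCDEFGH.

Answer: GCHDG

Derivation:
Char 1 ('C'): step: R->2, L=2; C->plug->C->R->B->L->F->refl->H->L'->C->R'->E->plug->G
Char 2 ('D'): step: R->3, L=2; D->plug->D->R->B->L->F->refl->H->L'->C->R'->C->plug->C
Char 3 ('E'): step: R->4, L=2; E->plug->G->R->F->L->G->refl->B->L'->G->R'->H->plug->H
Char 4 ('G'): step: R->5, L=2; G->plug->E->R->C->L->H->refl->F->L'->B->R'->D->plug->D
Char 5 ('H'): step: R->6, L=2; H->plug->H->R->H->L->C->refl->A->L'->D->R'->E->plug->G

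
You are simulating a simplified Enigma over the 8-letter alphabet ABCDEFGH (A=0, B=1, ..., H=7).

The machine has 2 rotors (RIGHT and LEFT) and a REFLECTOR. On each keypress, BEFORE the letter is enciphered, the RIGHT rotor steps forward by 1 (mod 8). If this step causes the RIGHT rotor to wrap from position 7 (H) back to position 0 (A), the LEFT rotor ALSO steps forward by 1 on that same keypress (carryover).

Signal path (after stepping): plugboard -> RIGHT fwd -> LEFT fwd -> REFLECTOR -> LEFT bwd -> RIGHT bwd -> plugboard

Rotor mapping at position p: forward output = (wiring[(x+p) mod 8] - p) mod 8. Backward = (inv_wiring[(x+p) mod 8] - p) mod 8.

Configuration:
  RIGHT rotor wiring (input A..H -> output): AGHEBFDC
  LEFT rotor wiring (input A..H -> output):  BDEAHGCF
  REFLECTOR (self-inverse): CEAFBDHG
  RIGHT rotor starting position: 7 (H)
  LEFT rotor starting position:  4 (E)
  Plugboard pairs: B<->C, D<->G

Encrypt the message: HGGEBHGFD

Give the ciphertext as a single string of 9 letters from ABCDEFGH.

Char 1 ('H'): step: R->0, L->5 (L advanced); H->plug->H->R->C->L->A->refl->C->L'->H->R'->C->plug->B
Char 2 ('G'): step: R->1, L=5; G->plug->D->R->A->L->B->refl->E->L'->D->R'->C->plug->B
Char 3 ('G'): step: R->2, L=5; G->plug->D->R->D->L->E->refl->B->L'->A->R'->F->plug->F
Char 4 ('E'): step: R->3, L=5; E->plug->E->R->H->L->C->refl->A->L'->C->R'->C->plug->B
Char 5 ('B'): step: R->4, L=5; B->plug->C->R->H->L->C->refl->A->L'->C->R'->F->plug->F
Char 6 ('H'): step: R->5, L=5; H->plug->H->R->E->L->G->refl->H->L'->F->R'->C->plug->B
Char 7 ('G'): step: R->6, L=5; G->plug->D->R->A->L->B->refl->E->L'->D->R'->G->plug->D
Char 8 ('F'): step: R->7, L=5; F->plug->F->R->C->L->A->refl->C->L'->H->R'->C->plug->B
Char 9 ('D'): step: R->0, L->6 (L advanced); D->plug->G->R->D->L->F->refl->D->L'->C->R'->H->plug->H

Answer: BBFBFBDBH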